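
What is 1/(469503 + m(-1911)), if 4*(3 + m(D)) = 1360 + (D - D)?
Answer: 1/469840 ≈ 2.1284e-6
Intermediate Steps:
m(D) = 337 (m(D) = -3 + (1360 + (D - D))/4 = -3 + (1360 + 0)/4 = -3 + (¼)*1360 = -3 + 340 = 337)
1/(469503 + m(-1911)) = 1/(469503 + 337) = 1/469840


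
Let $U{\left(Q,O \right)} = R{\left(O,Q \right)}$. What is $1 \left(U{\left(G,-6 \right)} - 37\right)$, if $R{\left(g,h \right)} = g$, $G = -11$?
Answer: $-43$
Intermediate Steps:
$U{\left(Q,O \right)} = O$
$1 \left(U{\left(G,-6 \right)} - 37\right) = 1 \left(-6 - 37\right) = 1 \left(-43\right) = -43$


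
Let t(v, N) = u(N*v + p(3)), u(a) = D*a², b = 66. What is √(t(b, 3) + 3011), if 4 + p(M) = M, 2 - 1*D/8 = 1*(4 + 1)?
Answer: I*√928405 ≈ 963.54*I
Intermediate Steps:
D = -24 (D = 16 - 8*(4 + 1) = 16 - 8*5 = 16 - 40 = -24)
p(M) = -4 + M
u(a) = -24*a²
t(v, N) = -24*(-1 + N*v)² (t(v, N) = -24*(N*v + (-4 + 3))² = -24*(N*v - 1)² = -24*(-1 + N*v)²)
√(t(b, 3) + 3011) = √(-24*(-1 + 3*66)² + 3011) = √(-24*(-1 + 198)² + 3011) = √(-24*197² + 3011) = √(-24*38809 + 3011) = √(-931416 + 3011) = √(-928405) = I*√928405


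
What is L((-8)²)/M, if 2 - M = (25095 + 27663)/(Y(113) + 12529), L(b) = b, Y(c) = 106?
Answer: -25270/859 ≈ -29.418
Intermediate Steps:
M = -27488/12635 (M = 2 - (25095 + 27663)/(106 + 12529) = 2 - 52758/12635 = -27488/12635 ≈ -2.1755)
L((-8)²)/M = (-8)²/(-27488/12635) = 64*(-12635/27488) = -25270/859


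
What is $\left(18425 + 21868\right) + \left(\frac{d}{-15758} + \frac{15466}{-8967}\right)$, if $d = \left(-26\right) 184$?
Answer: $\frac{2846640053399}{70650993} \approx 40292.0$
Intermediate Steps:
$d = -4784$
$\left(18425 + 21868\right) + \left(\frac{d}{-15758} + \frac{15466}{-8967}\right) = \left(18425 + 21868\right) + \left(- \frac{4784}{-15758} + \frac{15466}{-8967}\right) = 40293 + \left(\left(-4784\right) \left(- \frac{1}{15758}\right) + 15466 \left(- \frac{1}{8967}\right)\right) = 40293 + \left(\frac{2392}{7879} - \frac{15466}{8967}\right) = 40293 - \frac{100407550}{70650993} = \frac{2846640053399}{70650993}$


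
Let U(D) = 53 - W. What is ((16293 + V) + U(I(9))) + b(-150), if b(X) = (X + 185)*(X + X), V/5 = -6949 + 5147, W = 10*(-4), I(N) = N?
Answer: -3124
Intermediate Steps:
W = -40
V = -9010 (V = 5*(-6949 + 5147) = 5*(-1802) = -9010)
U(D) = 93 (U(D) = 53 - 1*(-40) = 53 + 40 = 93)
b(X) = 2*X*(185 + X) (b(X) = (185 + X)*(2*X) = 2*X*(185 + X))
((16293 + V) + U(I(9))) + b(-150) = ((16293 - 9010) + 93) + 2*(-150)*(185 - 150) = (7283 + 93) + 2*(-150)*35 = 7376 - 10500 = -3124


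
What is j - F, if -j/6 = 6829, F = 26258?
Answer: -67232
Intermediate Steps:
j = -40974 (j = -6*6829 = -40974)
j - F = -40974 - 1*26258 = -40974 - 26258 = -67232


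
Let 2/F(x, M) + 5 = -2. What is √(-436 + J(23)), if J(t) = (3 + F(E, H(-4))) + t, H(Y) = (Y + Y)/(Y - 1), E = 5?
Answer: 2*I*√5026/7 ≈ 20.256*I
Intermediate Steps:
H(Y) = 2*Y/(-1 + Y) (H(Y) = (2*Y)/(-1 + Y) = 2*Y/(-1 + Y))
F(x, M) = -2/7 (F(x, M) = 2/(-5 - 2) = 2/(-7) = 2*(-⅐) = -2/7)
J(t) = 19/7 + t (J(t) = (3 - 2/7) + t = 19/7 + t)
√(-436 + J(23)) = √(-436 + (19/7 + 23)) = √(-436 + 180/7) = √(-2872/7) = 2*I*√5026/7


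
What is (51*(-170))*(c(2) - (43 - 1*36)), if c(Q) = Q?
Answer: 43350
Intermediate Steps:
(51*(-170))*(c(2) - (43 - 1*36)) = (51*(-170))*(2 - (43 - 1*36)) = -8670*(2 - (43 - 36)) = -8670*(2 - 1*7) = -8670*(2 - 7) = -8670*(-5) = 43350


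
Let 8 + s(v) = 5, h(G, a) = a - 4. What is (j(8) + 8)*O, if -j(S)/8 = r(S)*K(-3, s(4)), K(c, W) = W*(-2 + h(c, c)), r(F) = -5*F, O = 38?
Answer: 328624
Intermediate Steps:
h(G, a) = -4 + a
s(v) = -3 (s(v) = -8 + 5 = -3)
K(c, W) = W*(-6 + c) (K(c, W) = W*(-2 + (-4 + c)) = W*(-6 + c))
j(S) = 1080*S (j(S) = -8*(-5*S)*(-3*(-6 - 3)) = -8*(-5*S)*(-3*(-9)) = -8*(-5*S)*27 = -(-1080)*S = 1080*S)
(j(8) + 8)*O = (1080*8 + 8)*38 = (8640 + 8)*38 = 8648*38 = 328624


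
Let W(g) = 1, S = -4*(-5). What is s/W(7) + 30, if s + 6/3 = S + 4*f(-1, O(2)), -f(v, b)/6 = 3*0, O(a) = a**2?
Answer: 48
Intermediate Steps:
S = 20
f(v, b) = 0 (f(v, b) = -18*0 = -6*0 = 0)
s = 18 (s = -2 + (20 + 4*0) = -2 + (20 + 0) = -2 + 20 = 18)
s/W(7) + 30 = 18/1 + 30 = 1*18 + 30 = 18 + 30 = 48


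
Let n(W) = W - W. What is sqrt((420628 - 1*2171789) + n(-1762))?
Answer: I*sqrt(1751161) ≈ 1323.3*I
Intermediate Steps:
n(W) = 0
sqrt((420628 - 1*2171789) + n(-1762)) = sqrt((420628 - 1*2171789) + 0) = sqrt((420628 - 2171789) + 0) = sqrt(-1751161 + 0) = sqrt(-1751161) = I*sqrt(1751161)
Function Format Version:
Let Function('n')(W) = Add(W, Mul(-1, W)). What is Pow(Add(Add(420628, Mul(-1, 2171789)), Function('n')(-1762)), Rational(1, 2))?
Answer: Mul(I, Pow(1751161, Rational(1, 2))) ≈ Mul(1323.3, I)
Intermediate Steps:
Function('n')(W) = 0
Pow(Add(Add(420628, Mul(-1, 2171789)), Function('n')(-1762)), Rational(1, 2)) = Pow(Add(Add(420628, Mul(-1, 2171789)), 0), Rational(1, 2)) = Pow(Add(Add(420628, -2171789), 0), Rational(1, 2)) = Pow(Add(-1751161, 0), Rational(1, 2)) = Pow(-1751161, Rational(1, 2)) = Mul(I, Pow(1751161, Rational(1, 2)))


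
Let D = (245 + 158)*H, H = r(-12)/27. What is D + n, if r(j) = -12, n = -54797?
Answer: -494785/9 ≈ -54976.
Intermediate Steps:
H = -4/9 (H = -12/27 = -12*1/27 = -4/9 ≈ -0.44444)
D = -1612/9 (D = (245 + 158)*(-4/9) = 403*(-4/9) = -1612/9 ≈ -179.11)
D + n = -1612/9 - 54797 = -494785/9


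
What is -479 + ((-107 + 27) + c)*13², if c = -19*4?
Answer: -26843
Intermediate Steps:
c = -76
-479 + ((-107 + 27) + c)*13² = -479 + ((-107 + 27) - 76)*13² = -479 + (-80 - 76)*169 = -479 - 156*169 = -479 - 26364 = -26843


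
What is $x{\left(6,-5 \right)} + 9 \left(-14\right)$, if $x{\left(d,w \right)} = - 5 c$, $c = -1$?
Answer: $-121$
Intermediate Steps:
$x{\left(d,w \right)} = 5$ ($x{\left(d,w \right)} = \left(-5\right) \left(-1\right) = 5$)
$x{\left(6,-5 \right)} + 9 \left(-14\right) = 5 + 9 \left(-14\right) = 5 - 126 = -121$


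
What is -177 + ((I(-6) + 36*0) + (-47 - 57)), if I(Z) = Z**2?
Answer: -245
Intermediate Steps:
-177 + ((I(-6) + 36*0) + (-47 - 57)) = -177 + (((-6)**2 + 36*0) + (-47 - 57)) = -177 + ((36 + 0) - 104) = -177 + (36 - 104) = -177 - 68 = -245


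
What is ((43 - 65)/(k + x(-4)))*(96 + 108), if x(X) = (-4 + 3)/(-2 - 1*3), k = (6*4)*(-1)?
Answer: 1320/7 ≈ 188.57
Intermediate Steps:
k = -24 (k = 24*(-1) = -24)
x(X) = ⅕ (x(X) = -1/(-2 - 3) = -1/(-5) = -1*(-⅕) = ⅕)
((43 - 65)/(k + x(-4)))*(96 + 108) = ((43 - 65)/(-24 + ⅕))*(96 + 108) = -22/(-119/5)*204 = -22*(-5/119)*204 = (110/119)*204 = 1320/7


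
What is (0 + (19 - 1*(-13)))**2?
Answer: 1024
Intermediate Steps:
(0 + (19 - 1*(-13)))**2 = (0 + (19 + 13))**2 = (0 + 32)**2 = 32**2 = 1024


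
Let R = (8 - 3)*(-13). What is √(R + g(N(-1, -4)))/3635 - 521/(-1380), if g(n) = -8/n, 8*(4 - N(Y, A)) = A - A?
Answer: 521/1380 + I*√67/3635 ≈ 0.37754 + 0.0022518*I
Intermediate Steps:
N(Y, A) = 4 (N(Y, A) = 4 - (A - A)/8 = 4 - ⅛*0 = 4 + 0 = 4)
R = -65 (R = 5*(-13) = -65)
√(R + g(N(-1, -4)))/3635 - 521/(-1380) = √(-65 - 8/4)/3635 - 521/(-1380) = √(-65 - 8*¼)*(1/3635) - 521*(-1/1380) = √(-65 - 2)*(1/3635) + 521/1380 = √(-67)*(1/3635) + 521/1380 = (I*√67)*(1/3635) + 521/1380 = I*√67/3635 + 521/1380 = 521/1380 + I*√67/3635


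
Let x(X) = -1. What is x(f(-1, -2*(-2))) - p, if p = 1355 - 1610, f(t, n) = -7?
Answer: 254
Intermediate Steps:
p = -255
x(f(-1, -2*(-2))) - p = -1 - 1*(-255) = -1 + 255 = 254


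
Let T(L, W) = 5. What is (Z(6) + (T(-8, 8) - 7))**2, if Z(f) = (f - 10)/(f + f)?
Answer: 49/9 ≈ 5.4444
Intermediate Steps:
Z(f) = (-10 + f)/(2*f) (Z(f) = (-10 + f)/((2*f)) = (-10 + f)*(1/(2*f)) = (-10 + f)/(2*f))
(Z(6) + (T(-8, 8) - 7))**2 = ((1/2)*(-10 + 6)/6 + (5 - 7))**2 = ((1/2)*(1/6)*(-4) - 2)**2 = (-1/3 - 2)**2 = (-7/3)**2 = 49/9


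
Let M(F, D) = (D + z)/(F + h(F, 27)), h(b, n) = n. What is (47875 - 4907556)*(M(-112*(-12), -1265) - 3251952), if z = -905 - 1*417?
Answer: 21666541627159499/1371 ≈ 1.5803e+13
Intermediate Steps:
z = -1322 (z = -905 - 417 = -1322)
M(F, D) = (-1322 + D)/(27 + F) (M(F, D) = (D - 1322)/(F + 27) = (-1322 + D)/(27 + F))
(47875 - 4907556)*(M(-112*(-12), -1265) - 3251952) = (47875 - 4907556)*((-1322 - 1265)/(27 - 112*(-12)) - 3251952) = -4859681*(-2587/(27 + 1344) - 3251952) = -4859681*(-2587/1371 - 3251952) = -4859681*(-4458428779/1371) = 21666541627159499/1371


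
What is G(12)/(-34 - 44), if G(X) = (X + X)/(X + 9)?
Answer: -4/273 ≈ -0.014652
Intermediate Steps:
G(X) = 2*X/(9 + X) (G(X) = (2*X)/(9 + X) = 2*X/(9 + X))
G(12)/(-34 - 44) = (2*12/(9 + 12))/(-34 - 44) = (2*12/21)/(-78) = -12/(39*21) = -1/78*8/7 = -4/273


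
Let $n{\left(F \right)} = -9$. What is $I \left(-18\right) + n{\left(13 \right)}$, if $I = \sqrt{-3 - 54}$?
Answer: $-9 - 18 i \sqrt{57} \approx -9.0 - 135.9 i$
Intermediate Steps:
$I = i \sqrt{57}$ ($I = \sqrt{-57} = i \sqrt{57} \approx 7.5498 i$)
$I \left(-18\right) + n{\left(13 \right)} = i \sqrt{57} \left(-18\right) - 9 = - 18 i \sqrt{57} - 9 = -9 - 18 i \sqrt{57}$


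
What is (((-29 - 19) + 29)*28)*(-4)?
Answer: 2128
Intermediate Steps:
(((-29 - 19) + 29)*28)*(-4) = ((-48 + 29)*28)*(-4) = -19*28*(-4) = -532*(-4) = 2128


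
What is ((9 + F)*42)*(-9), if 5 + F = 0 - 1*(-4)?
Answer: -3024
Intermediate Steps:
F = -1 (F = -5 + (0 - 1*(-4)) = -5 + (0 + 4) = -5 + 4 = -1)
((9 + F)*42)*(-9) = ((9 - 1)*42)*(-9) = (8*42)*(-9) = 336*(-9) = -3024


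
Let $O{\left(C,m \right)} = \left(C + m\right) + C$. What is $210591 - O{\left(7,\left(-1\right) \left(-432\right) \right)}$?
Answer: $210145$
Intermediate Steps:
$O{\left(C,m \right)} = m + 2 C$
$210591 - O{\left(7,\left(-1\right) \left(-432\right) \right)} = 210591 - \left(\left(-1\right) \left(-432\right) + 2 \cdot 7\right) = 210591 - \left(432 + 14\right) = 210591 - 446 = 210145$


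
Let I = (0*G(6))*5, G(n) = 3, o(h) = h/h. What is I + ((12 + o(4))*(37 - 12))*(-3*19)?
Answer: -18525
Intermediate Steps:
o(h) = 1
I = 0 (I = (0*3)*5 = 0*5 = 0)
I + ((12 + o(4))*(37 - 12))*(-3*19) = 0 + ((12 + 1)*(37 - 12))*(-3*19) = 0 + (13*25)*(-57) = 0 + 325*(-57) = 0 - 18525 = -18525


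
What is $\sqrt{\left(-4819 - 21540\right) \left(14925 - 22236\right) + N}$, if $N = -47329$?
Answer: $2 \sqrt{48165830} \approx 13880.0$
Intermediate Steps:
$\sqrt{\left(-4819 - 21540\right) \left(14925 - 22236\right) + N} = \sqrt{\left(-4819 - 21540\right) \left(14925 - 22236\right) - 47329} = \sqrt{\left(-26359\right) \left(-7311\right) - 47329} = \sqrt{192710649 - 47329} = \sqrt{192663320} = 2 \sqrt{48165830}$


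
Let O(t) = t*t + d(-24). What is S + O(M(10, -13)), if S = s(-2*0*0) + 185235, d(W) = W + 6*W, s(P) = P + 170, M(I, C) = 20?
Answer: 185637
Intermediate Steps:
s(P) = 170 + P
d(W) = 7*W
S = 185405 (S = (170 - 2*0*0) + 185235 = (170 + 0*0) + 185235 = (170 + 0) + 185235 = 170 + 185235 = 185405)
O(t) = -168 + t**2 (O(t) = t*t + 7*(-24) = t**2 - 168 = -168 + t**2)
S + O(M(10, -13)) = 185405 + (-168 + 20**2) = 185405 + (-168 + 400) = 185405 + 232 = 185637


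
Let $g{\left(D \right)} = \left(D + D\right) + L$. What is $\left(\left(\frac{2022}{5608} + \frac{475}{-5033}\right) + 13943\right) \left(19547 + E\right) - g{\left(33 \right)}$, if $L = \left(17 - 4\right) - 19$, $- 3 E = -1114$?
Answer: $\frac{3919425014833395}{14112532} \approx 2.7773 \cdot 10^{8}$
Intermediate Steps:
$E = \frac{1114}{3}$ ($E = \left(- \frac{1}{3}\right) \left(-1114\right) = \frac{1114}{3} \approx 371.33$)
$L = -6$ ($L = 13 - 19 = -6$)
$g{\left(D \right)} = -6 + 2 D$ ($g{\left(D \right)} = \left(D + D\right) - 6 = 2 D - 6 = -6 + 2 D$)
$\left(\left(\frac{2022}{5608} + \frac{475}{-5033}\right) + 13943\right) \left(19547 + E\right) - g{\left(33 \right)} = \left(\left(\frac{2022}{5608} + \frac{475}{-5033}\right) + 13943\right) \left(19547 + \frac{1114}{3}\right) - \left(-6 + 2 \cdot 33\right) = \left(\left(2022 \cdot \frac{1}{5608} + 475 \left(- \frac{1}{5033}\right)\right) + 13943\right) \frac{59755}{3} - \left(-6 + 66\right) = \left(\left(\frac{1011}{2804} - \frac{475}{5033}\right) + 13943\right) \frac{59755}{3} - 60 = \left(\frac{3756463}{14112532} + 13943\right) \frac{59755}{3} - 60 = \frac{196774790139}{14112532} \cdot \frac{59755}{3} - 60 = \frac{3919425861585315}{14112532} - 60 = \frac{3919425014833395}{14112532}$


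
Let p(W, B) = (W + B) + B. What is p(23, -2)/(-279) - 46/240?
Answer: -2899/11160 ≈ -0.25977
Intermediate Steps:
p(W, B) = W + 2*B (p(W, B) = (B + W) + B = W + 2*B)
p(23, -2)/(-279) - 46/240 = (23 + 2*(-2))/(-279) - 46/240 = (23 - 4)*(-1/279) - 46*1/240 = 19*(-1/279) - 23/120 = -19/279 - 23/120 = -2899/11160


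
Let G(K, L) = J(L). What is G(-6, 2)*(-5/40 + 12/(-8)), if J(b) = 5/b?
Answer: -65/16 ≈ -4.0625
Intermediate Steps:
G(K, L) = 5/L
G(-6, 2)*(-5/40 + 12/(-8)) = (5/2)*(-5/40 + 12/(-8)) = (5*(1/2))*(-5*1/40 + 12*(-1/8)) = 5*(-1/8 - 3/2)/2 = (5/2)*(-13/8) = -65/16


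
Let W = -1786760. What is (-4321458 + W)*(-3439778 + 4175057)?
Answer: -4491244422822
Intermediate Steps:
(-4321458 + W)*(-3439778 + 4175057) = (-4321458 - 1786760)*(-3439778 + 4175057) = -6108218*735279 = -4491244422822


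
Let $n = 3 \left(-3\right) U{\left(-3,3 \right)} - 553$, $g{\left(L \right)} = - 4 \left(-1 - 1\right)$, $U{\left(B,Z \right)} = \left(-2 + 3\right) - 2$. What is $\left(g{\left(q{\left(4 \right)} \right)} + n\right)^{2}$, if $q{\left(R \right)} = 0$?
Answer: $287296$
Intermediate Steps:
$U{\left(B,Z \right)} = -1$ ($U{\left(B,Z \right)} = 1 - 2 = -1$)
$g{\left(L \right)} = 8$ ($g{\left(L \right)} = \left(-4\right) \left(-2\right) = 8$)
$n = -544$ ($n = 3 \left(-3\right) \left(-1\right) - 553 = \left(-9\right) \left(-1\right) - 553 = 9 - 553 = -544$)
$\left(g{\left(q{\left(4 \right)} \right)} + n\right)^{2} = \left(8 - 544\right)^{2} = \left(-536\right)^{2} = 287296$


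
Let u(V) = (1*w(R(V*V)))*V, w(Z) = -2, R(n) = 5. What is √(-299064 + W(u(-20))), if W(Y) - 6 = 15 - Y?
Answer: I*√299083 ≈ 546.88*I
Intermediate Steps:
u(V) = -2*V (u(V) = (1*(-2))*V = -2*V)
W(Y) = 21 - Y (W(Y) = 6 + (15 - Y) = 21 - Y)
√(-299064 + W(u(-20))) = √(-299064 + (21 - (-2)*(-20))) = √(-299064 + (21 - 1*40)) = √(-299064 + (21 - 40)) = √(-299064 - 19) = √(-299083) = I*√299083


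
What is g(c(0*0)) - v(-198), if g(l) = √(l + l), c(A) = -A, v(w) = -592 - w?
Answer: 394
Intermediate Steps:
g(l) = √2*√l (g(l) = √(2*l) = √2*√l)
g(c(0*0)) - v(-198) = √2*√(-0*0) - (-592 - 1*(-198)) = √2*√(-1*0) - (-592 + 198) = √2*√0 - 1*(-394) = √2*0 + 394 = 0 + 394 = 394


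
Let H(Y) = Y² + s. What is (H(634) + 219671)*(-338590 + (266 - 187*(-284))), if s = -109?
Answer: -177266877888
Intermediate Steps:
H(Y) = -109 + Y² (H(Y) = Y² - 109 = -109 + Y²)
(H(634) + 219671)*(-338590 + (266 - 187*(-284))) = ((-109 + 634²) + 219671)*(-338590 + (266 - 187*(-284))) = ((-109 + 401956) + 219671)*(-338590 + (266 + 53108)) = (401847 + 219671)*(-338590 + 53374) = 621518*(-285216) = -177266877888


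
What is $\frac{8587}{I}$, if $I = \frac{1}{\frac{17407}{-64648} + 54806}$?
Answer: $\frac{30424435525147}{64648} \approx 4.7062 \cdot 10^{8}$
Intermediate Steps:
$I = \frac{64648}{3543080881}$ ($I = \frac{1}{17407 \left(- \frac{1}{64648}\right) + 54806} = \frac{1}{- \frac{17407}{64648} + 54806} = \frac{1}{\frac{3543080881}{64648}} = \frac{64648}{3543080881} \approx 1.8246 \cdot 10^{-5}$)
$\frac{8587}{I} = \frac{8587}{\frac{64648}{3543080881}} = 8587 \cdot \frac{3543080881}{64648} = \frac{30424435525147}{64648}$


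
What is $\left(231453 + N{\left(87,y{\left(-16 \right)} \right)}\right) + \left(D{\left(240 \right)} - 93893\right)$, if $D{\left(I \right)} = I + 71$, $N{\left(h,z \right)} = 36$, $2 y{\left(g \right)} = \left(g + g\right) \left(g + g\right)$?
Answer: $137907$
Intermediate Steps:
$y{\left(g \right)} = 2 g^{2}$ ($y{\left(g \right)} = \frac{\left(g + g\right) \left(g + g\right)}{2} = \frac{2 g 2 g}{2} = \frac{4 g^{2}}{2} = 2 g^{2}$)
$D{\left(I \right)} = 71 + I$
$\left(231453 + N{\left(87,y{\left(-16 \right)} \right)}\right) + \left(D{\left(240 \right)} - 93893\right) = \left(231453 + 36\right) + \left(\left(71 + 240\right) - 93893\right) = 231489 + \left(311 - 93893\right) = 231489 - 93582 = 137907$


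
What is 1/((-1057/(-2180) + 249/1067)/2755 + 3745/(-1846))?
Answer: -5914856561900/11997990949453 ≈ -0.49299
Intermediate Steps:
1/((-1057/(-2180) + 249/1067)/2755 + 3745/(-1846)) = 1/((-1057*(-1/2180) + 249*(1/1067))*(1/2755) + 3745*(-1/1846)) = 1/((1057/2180 + 249/1067)*(1/2755) - 3745/1846) = 1/((1670639/2326060)*(1/2755) - 3745/1846) = 1/(1670639/6408295300 - 3745/1846) = 1/(-11997990949453/5914856561900) = -5914856561900/11997990949453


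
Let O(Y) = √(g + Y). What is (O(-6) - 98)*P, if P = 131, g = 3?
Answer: -12838 + 131*I*√3 ≈ -12838.0 + 226.9*I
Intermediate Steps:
O(Y) = √(3 + Y)
(O(-6) - 98)*P = (√(3 - 6) - 98)*131 = (√(-3) - 98)*131 = (I*√3 - 98)*131 = (-98 + I*√3)*131 = -12838 + 131*I*√3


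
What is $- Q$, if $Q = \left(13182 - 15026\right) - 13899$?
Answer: $15743$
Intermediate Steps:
$Q = -15743$ ($Q = -1844 - 13899 = -15743$)
$- Q = \left(-1\right) \left(-15743\right) = 15743$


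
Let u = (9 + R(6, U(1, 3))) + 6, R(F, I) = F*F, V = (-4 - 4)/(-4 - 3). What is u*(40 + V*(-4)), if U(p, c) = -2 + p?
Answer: 12648/7 ≈ 1806.9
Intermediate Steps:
V = 8/7 (V = -8/(-7) = -8*(-⅐) = 8/7 ≈ 1.1429)
R(F, I) = F²
u = 51 (u = (9 + 6²) + 6 = (9 + 36) + 6 = 45 + 6 = 51)
u*(40 + V*(-4)) = 51*(40 + (8/7)*(-4)) = 51*(40 - 32/7) = 51*(248/7) = 12648/7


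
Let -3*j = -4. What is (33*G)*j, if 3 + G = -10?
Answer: -572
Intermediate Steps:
G = -13 (G = -3 - 10 = -13)
j = 4/3 (j = -⅓*(-4) = 4/3 ≈ 1.3333)
(33*G)*j = (33*(-13))*(4/3) = -429*4/3 = -572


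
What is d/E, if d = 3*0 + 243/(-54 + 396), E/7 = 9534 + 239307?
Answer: 3/7354634 ≈ 4.0791e-7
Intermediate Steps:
E = 1741887 (E = 7*(9534 + 239307) = 7*248841 = 1741887)
d = 27/38 (d = 0 + 243/342 = 0 + (1/342)*243 = 0 + 27/38 = 27/38 ≈ 0.71053)
d/E = (27/38)/1741887 = (27/38)*(1/1741887) = 3/7354634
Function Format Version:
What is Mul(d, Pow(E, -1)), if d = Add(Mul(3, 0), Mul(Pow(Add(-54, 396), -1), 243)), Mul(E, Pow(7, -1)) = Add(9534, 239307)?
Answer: Rational(3, 7354634) ≈ 4.0791e-7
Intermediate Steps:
E = 1741887 (E = Mul(7, Add(9534, 239307)) = Mul(7, 248841) = 1741887)
d = Rational(27, 38) (d = Add(0, Mul(Pow(342, -1), 243)) = Add(0, Mul(Rational(1, 342), 243)) = Add(0, Rational(27, 38)) = Rational(27, 38) ≈ 0.71053)
Mul(d, Pow(E, -1)) = Mul(Rational(27, 38), Pow(1741887, -1)) = Mul(Rational(27, 38), Rational(1, 1741887)) = Rational(3, 7354634)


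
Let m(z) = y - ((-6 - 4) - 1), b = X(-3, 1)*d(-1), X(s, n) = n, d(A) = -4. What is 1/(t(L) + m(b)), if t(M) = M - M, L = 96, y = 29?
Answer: 1/40 ≈ 0.025000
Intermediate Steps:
t(M) = 0
b = -4 (b = 1*(-4) = -4)
m(z) = 40 (m(z) = 29 - ((-6 - 4) - 1) = 29 - (-10 - 1) = 29 - 1*(-11) = 29 + 11 = 40)
1/(t(L) + m(b)) = 1/(0 + 40) = 1/40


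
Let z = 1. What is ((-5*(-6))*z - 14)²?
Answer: 256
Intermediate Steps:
((-5*(-6))*z - 14)² = (-5*(-6)*1 - 14)² = (30*1 - 14)² = (30 - 14)² = 16² = 256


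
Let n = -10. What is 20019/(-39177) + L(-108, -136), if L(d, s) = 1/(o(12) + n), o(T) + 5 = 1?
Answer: -106481/182826 ≈ -0.58242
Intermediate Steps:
o(T) = -4 (o(T) = -5 + 1 = -4)
L(d, s) = -1/14 (L(d, s) = 1/(-4 - 10) = 1/(-14) = -1/14)
20019/(-39177) + L(-108, -136) = 20019/(-39177) - 1/14 = 20019*(-1/39177) - 1/14 = -6673/13059 - 1/14 = -106481/182826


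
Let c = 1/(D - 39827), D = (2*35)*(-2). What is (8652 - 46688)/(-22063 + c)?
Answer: 760092406/440895961 ≈ 1.7240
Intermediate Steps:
D = -140 (D = 70*(-2) = -140)
c = -1/39967 (c = 1/(-140 - 39827) = 1/(-39967) = -1/39967 ≈ -2.5021e-5)
(8652 - 46688)/(-22063 + c) = (8652 - 46688)/(-22063 - 1/39967) = -38036/(-881791922/39967) = -38036*(-39967/881791922) = 760092406/440895961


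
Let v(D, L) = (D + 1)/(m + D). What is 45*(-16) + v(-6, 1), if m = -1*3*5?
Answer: -15115/21 ≈ -719.76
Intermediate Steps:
m = -15 (m = -3*5 = -15)
v(D, L) = (1 + D)/(-15 + D) (v(D, L) = (D + 1)/(-15 + D) = (1 + D)/(-15 + D))
45*(-16) + v(-6, 1) = 45*(-16) + (1 - 6)/(-15 - 6) = -720 - 5/(-21) = -720 - 1/21*(-5) = -720 + 5/21 = -15115/21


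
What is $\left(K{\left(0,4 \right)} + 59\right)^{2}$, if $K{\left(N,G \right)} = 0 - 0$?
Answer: $3481$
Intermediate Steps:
$K{\left(N,G \right)} = 0$ ($K{\left(N,G \right)} = 0 + 0 = 0$)
$\left(K{\left(0,4 \right)} + 59\right)^{2} = \left(0 + 59\right)^{2} = 59^{2} = 3481$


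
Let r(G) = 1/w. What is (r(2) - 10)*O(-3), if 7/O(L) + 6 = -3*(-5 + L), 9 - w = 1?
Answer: -553/144 ≈ -3.8403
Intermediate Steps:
w = 8 (w = 9 - 1*1 = 9 - 1 = 8)
O(L) = 7/(9 - 3*L) (O(L) = 7/(-6 - 3*(-5 + L)) = 7/(-6 + (15 - 3*L)) = 7/(9 - 3*L))
r(G) = ⅛ (r(G) = 1/8 = ⅛)
(r(2) - 10)*O(-3) = (⅛ - 10)*(-7/(-9 + 3*(-3))) = -(-553)/(8*(-9 - 9)) = -(-553)/(8*(-18)) = -(-553)*(-1)/(8*18) = -79/8*7/18 = -553/144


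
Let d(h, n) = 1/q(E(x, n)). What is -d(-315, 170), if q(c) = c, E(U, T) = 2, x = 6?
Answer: -½ ≈ -0.50000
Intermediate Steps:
d(h, n) = ½ (d(h, n) = 1/2 = ½)
-d(-315, 170) = -1*½ = -½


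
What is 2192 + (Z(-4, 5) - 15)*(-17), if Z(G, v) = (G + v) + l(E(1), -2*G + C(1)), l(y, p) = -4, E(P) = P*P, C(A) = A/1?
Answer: 2498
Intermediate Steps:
C(A) = A (C(A) = A*1 = A)
E(P) = P²
Z(G, v) = -4 + G + v (Z(G, v) = (G + v) - 4 = -4 + G + v)
2192 + (Z(-4, 5) - 15)*(-17) = 2192 + ((-4 - 4 + 5) - 15)*(-17) = 2192 + (-3 - 15)*(-17) = 2192 - 18*(-17) = 2192 + 306 = 2498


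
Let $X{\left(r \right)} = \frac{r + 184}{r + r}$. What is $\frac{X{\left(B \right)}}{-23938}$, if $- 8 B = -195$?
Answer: $- \frac{1667}{9335820} \approx -0.00017856$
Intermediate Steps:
$B = \frac{195}{8}$ ($B = \left(- \frac{1}{8}\right) \left(-195\right) = \frac{195}{8} \approx 24.375$)
$X{\left(r \right)} = \frac{184 + r}{2 r}$
$\frac{X{\left(B \right)}}{-23938} = \frac{\frac{1}{2} \frac{1}{\frac{195}{8}} \left(184 + \frac{195}{8}\right)}{-23938} = \frac{1}{2} \cdot \frac{8}{195} \cdot \frac{1667}{8} \left(- \frac{1}{23938}\right) = \frac{1667}{390} \left(- \frac{1}{23938}\right) = - \frac{1667}{9335820}$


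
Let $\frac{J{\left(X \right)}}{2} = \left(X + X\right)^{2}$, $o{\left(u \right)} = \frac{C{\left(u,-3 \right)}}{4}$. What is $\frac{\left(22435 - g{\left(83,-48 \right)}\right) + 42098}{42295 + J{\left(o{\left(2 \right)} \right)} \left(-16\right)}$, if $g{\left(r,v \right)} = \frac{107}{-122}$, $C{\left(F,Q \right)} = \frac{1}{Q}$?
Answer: $\frac{70858197}{46438934} \approx 1.5258$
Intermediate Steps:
$o{\left(u \right)} = - \frac{1}{12}$ ($o{\left(u \right)} = \frac{1}{\left(-3\right) 4} = \left(- \frac{1}{3}\right) \frac{1}{4} = - \frac{1}{12}$)
$J{\left(X \right)} = 8 X^{2}$ ($J{\left(X \right)} = 2 \left(X + X\right)^{2} = 2 \left(2 X\right)^{2} = 2 \cdot 4 X^{2} = 8 X^{2}$)
$g{\left(r,v \right)} = - \frac{107}{122}$ ($g{\left(r,v \right)} = 107 \left(- \frac{1}{122}\right) = - \frac{107}{122}$)
$\frac{\left(22435 - g{\left(83,-48 \right)}\right) + 42098}{42295 + J{\left(o{\left(2 \right)} \right)} \left(-16\right)} = \frac{\left(22435 - - \frac{107}{122}\right) + 42098}{42295 + 8 \left(- \frac{1}{12}\right)^{2} \left(-16\right)} = \frac{\left(22435 + \frac{107}{122}\right) + 42098}{42295 + 8 \cdot \frac{1}{144} \left(-16\right)} = \frac{\frac{2737177}{122} + 42098}{42295 + \frac{1}{18} \left(-16\right)} = \frac{7873133}{122 \left(42295 - \frac{8}{9}\right)} = \frac{7873133}{122 \cdot \frac{380647}{9}} = \frac{7873133}{122} \cdot \frac{9}{380647} = \frac{70858197}{46438934}$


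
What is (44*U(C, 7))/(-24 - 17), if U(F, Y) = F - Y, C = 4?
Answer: 132/41 ≈ 3.2195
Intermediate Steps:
(44*U(C, 7))/(-24 - 17) = (44*(4 - 1*7))/(-24 - 17) = (44*(4 - 7))/(-41) = (44*(-3))*(-1/41) = -132*(-1/41) = 132/41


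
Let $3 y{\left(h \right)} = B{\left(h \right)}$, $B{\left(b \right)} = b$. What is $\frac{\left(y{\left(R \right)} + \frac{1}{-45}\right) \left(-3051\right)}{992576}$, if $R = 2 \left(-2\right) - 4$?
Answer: $\frac{41019}{4962880} \approx 0.0082652$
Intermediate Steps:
$R = -8$ ($R = -4 - 4 = -8$)
$y{\left(h \right)} = \frac{h}{3}$
$\frac{\left(y{\left(R \right)} + \frac{1}{-45}\right) \left(-3051\right)}{992576} = \frac{\left(\frac{1}{3} \left(-8\right) + \frac{1}{-45}\right) \left(-3051\right)}{992576} = \left(- \frac{8}{3} - \frac{1}{45}\right) \left(-3051\right) \frac{1}{992576} = \left(- \frac{121}{45}\right) \left(-3051\right) \frac{1}{992576} = \frac{41019}{5} \cdot \frac{1}{992576} = \frac{41019}{4962880}$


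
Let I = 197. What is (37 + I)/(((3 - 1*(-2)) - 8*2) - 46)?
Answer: -78/19 ≈ -4.1053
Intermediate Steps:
(37 + I)/(((3 - 1*(-2)) - 8*2) - 46) = (37 + 197)/(((3 - 1*(-2)) - 8*2) - 46) = 234/(((3 + 2) - 16) - 46) = 234/((5 - 16) - 46) = 234/(-11 - 46) = 234/(-57) = 234*(-1/57) = -78/19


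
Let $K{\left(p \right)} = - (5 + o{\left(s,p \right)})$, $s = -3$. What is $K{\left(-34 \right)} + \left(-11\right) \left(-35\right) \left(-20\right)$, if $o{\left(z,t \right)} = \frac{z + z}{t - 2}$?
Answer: $- \frac{46231}{6} \approx -7705.2$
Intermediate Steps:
$o{\left(z,t \right)} = \frac{2 z}{-2 + t}$
$K{\left(p \right)} = -5 + \frac{6}{-2 + p}$ ($K{\left(p \right)} = - (5 + 2 \left(-3\right) \frac{1}{-2 + p}) = - (5 - \frac{6}{-2 + p}) = -5 + \frac{6}{-2 + p}$)
$K{\left(-34 \right)} + \left(-11\right) \left(-35\right) \left(-20\right) = \frac{16 - -170}{-2 - 34} + \left(-11\right) \left(-35\right) \left(-20\right) = \frac{16 + 170}{-36} + 385 \left(-20\right) = \left(- \frac{1}{36}\right) 186 - 7700 = - \frac{31}{6} - 7700 = - \frac{46231}{6}$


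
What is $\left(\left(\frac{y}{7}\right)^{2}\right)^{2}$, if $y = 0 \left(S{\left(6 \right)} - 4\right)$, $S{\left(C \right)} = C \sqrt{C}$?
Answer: $0$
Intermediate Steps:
$S{\left(C \right)} = C^{\frac{3}{2}}$
$y = 0$ ($y = 0 \left(6^{\frac{3}{2}} - 4\right) = 0 \left(6 \sqrt{6} - 4\right) = 0 \left(-4 + 6 \sqrt{6}\right) = 0$)
$\left(\left(\frac{y}{7}\right)^{2}\right)^{2} = \left(\left(\frac{0}{7}\right)^{2}\right)^{2} = \left(\left(0 \cdot \frac{1}{7}\right)^{2}\right)^{2} = \left(0^{2}\right)^{2} = 0^{2} = 0$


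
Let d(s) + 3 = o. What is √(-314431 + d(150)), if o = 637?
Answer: I*√313797 ≈ 560.18*I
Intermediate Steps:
d(s) = 634 (d(s) = -3 + 637 = 634)
√(-314431 + d(150)) = √(-314431 + 634) = √(-313797) = I*√313797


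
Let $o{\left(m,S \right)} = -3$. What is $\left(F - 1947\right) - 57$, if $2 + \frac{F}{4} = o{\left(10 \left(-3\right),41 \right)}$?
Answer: $-2024$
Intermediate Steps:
$F = -20$ ($F = -8 + 4 \left(-3\right) = -8 - 12 = -20$)
$\left(F - 1947\right) - 57 = \left(-20 - 1947\right) - 57 = -1967 - 57 = -2024$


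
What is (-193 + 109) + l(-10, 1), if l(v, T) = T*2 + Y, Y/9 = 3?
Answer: -55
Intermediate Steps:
Y = 27 (Y = 9*3 = 27)
l(v, T) = 27 + 2*T (l(v, T) = T*2 + 27 = 2*T + 27 = 27 + 2*T)
(-193 + 109) + l(-10, 1) = (-193 + 109) + (27 + 2*1) = -84 + (27 + 2) = -84 + 29 = -55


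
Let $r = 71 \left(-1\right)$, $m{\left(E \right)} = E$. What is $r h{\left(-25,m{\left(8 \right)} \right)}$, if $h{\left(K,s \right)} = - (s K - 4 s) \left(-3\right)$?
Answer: $49416$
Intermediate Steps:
$r = -71$
$h{\left(K,s \right)} = - 12 s + 3 K s$ ($h{\left(K,s \right)} = - (K s - 4 s) \left(-3\right) = - (- 4 s + K s) \left(-3\right) = \left(4 s - K s\right) \left(-3\right) = - 12 s + 3 K s$)
$r h{\left(-25,m{\left(8 \right)} \right)} = - 71 \cdot 3 \cdot 8 \left(-4 - 25\right) = - 71 \cdot 3 \cdot 8 \left(-29\right) = \left(-71\right) \left(-696\right) = 49416$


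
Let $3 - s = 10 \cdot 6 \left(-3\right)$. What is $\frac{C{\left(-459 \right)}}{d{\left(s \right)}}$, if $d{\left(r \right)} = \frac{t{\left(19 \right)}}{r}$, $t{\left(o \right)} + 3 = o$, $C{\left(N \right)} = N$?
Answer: $- \frac{83997}{16} \approx -5249.8$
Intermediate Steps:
$t{\left(o \right)} = -3 + o$
$s = 183$ ($s = 3 - 10 \cdot 6 \left(-3\right) = 3 - 60 \left(-3\right) = 3 - -180 = 3 + 180 = 183$)
$d{\left(r \right)} = \frac{16}{r}$ ($d{\left(r \right)} = \frac{-3 + 19}{r} = \frac{16}{r}$)
$\frac{C{\left(-459 \right)}}{d{\left(s \right)}} = - \frac{459}{16 \cdot \frac{1}{183}} = - \frac{459}{\frac{16}{183}} = \left(-459\right) \frac{183}{16} = - \frac{83997}{16}$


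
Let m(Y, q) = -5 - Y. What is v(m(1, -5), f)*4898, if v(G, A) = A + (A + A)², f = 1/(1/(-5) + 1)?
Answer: 36735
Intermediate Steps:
f = 5/4 (f = 1/(-⅕ + 1) = 1/(⅘) = 5/4 ≈ 1.2500)
v(G, A) = A + 4*A² (v(G, A) = A + (2*A)² = A + 4*A²)
v(m(1, -5), f)*4898 = (5*(1 + 4*(5/4))/4)*4898 = (5*(1 + 5)/4)*4898 = ((5/4)*6)*4898 = (15/2)*4898 = 36735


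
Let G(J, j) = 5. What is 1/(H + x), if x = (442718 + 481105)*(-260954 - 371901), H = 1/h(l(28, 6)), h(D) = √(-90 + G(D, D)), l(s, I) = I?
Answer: -49694910396525/29053930815513512149789126 + I*√85/29053930815513512149789126 ≈ -1.7104e-12 + 3.1733e-25*I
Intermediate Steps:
h(D) = I*√85 (h(D) = √(-90 + 5) = √(-85) = I*√85)
H = -I*√85/85 (H = 1/(I*√85) = -I*√85/85 ≈ -0.10847*I)
x = -584646004665 (x = 923823*(-632855) = -584646004665)
1/(H + x) = 1/(-I*√85/85 - 584646004665) = 1/(-584646004665 - I*√85/85)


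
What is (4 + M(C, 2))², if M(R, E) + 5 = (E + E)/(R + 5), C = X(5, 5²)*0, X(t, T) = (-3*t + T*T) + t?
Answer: 1/25 ≈ 0.040000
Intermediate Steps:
X(t, T) = T² - 2*t (X(t, T) = (-3*t + T²) + t = (T² - 3*t) + t = T² - 2*t)
C = 0 (C = ((5²)² - 2*5)*0 = (25² - 10)*0 = (625 - 10)*0 = 615*0 = 0)
M(R, E) = -5 + 2*E/(5 + R) (M(R, E) = -5 + (E + E)/(R + 5) = -5 + (2*E)/(5 + R) = -5 + 2*E/(5 + R))
(4 + M(C, 2))² = (4 + (-25 - 5*0 + 2*2)/(5 + 0))² = (4 + (-25 + 0 + 4)/5)² = (4 + (⅕)*(-21))² = (4 - 21/5)² = (-⅕)² = 1/25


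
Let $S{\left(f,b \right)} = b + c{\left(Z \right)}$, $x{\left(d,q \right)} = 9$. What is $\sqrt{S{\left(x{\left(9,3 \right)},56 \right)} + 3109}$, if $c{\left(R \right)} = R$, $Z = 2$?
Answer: $\sqrt{3167} \approx 56.276$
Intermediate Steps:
$S{\left(f,b \right)} = 2 + b$ ($S{\left(f,b \right)} = b + 2 = 2 + b$)
$\sqrt{S{\left(x{\left(9,3 \right)},56 \right)} + 3109} = \sqrt{\left(2 + 56\right) + 3109} = \sqrt{58 + 3109} = \sqrt{3167}$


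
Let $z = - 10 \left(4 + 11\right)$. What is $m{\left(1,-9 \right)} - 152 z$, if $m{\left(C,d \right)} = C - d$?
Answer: $22810$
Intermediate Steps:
$z = -150$ ($z = \left(-10\right) 15 = -150$)
$m{\left(1,-9 \right)} - 152 z = \left(1 - -9\right) - -22800 = \left(1 + 9\right) + 22800 = 10 + 22800 = 22810$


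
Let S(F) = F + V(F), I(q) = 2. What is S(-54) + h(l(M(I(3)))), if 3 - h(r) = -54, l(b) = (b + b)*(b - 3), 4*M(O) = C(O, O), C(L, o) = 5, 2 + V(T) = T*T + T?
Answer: 2863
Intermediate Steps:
V(T) = -2 + T + T² (V(T) = -2 + (T*T + T) = -2 + (T² + T) = -2 + (T + T²) = -2 + T + T²)
M(O) = 5/4 (M(O) = (¼)*5 = 5/4)
S(F) = -2 + F² + 2*F (S(F) = F + (-2 + F + F²) = -2 + F² + 2*F)
l(b) = 2*b*(-3 + b) (l(b) = (2*b)*(-3 + b) = 2*b*(-3 + b))
h(r) = 57 (h(r) = 3 - 1*(-54) = 3 + 54 = 57)
S(-54) + h(l(M(I(3)))) = (-2 + (-54)² + 2*(-54)) + 57 = (-2 + 2916 - 108) + 57 = 2806 + 57 = 2863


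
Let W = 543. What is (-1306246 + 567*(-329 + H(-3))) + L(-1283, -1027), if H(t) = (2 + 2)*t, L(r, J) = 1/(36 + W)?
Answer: -868264346/579 ≈ -1.4996e+6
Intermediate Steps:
L(r, J) = 1/579 (L(r, J) = 1/(36 + 543) = 1/579)
H(t) = 4*t
(-1306246 + 567*(-329 + H(-3))) + L(-1283, -1027) = (-1306246 + 567*(-329 + 4*(-3))) + 1/579 = (-1306246 + 567*(-329 - 12)) + 1/579 = (-1306246 + 567*(-341)) + 1/579 = (-1306246 - 193347) + 1/579 = -1499593 + 1/579 = -868264346/579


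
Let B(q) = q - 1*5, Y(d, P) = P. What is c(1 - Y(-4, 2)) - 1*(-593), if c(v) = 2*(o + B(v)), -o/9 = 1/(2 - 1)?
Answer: 563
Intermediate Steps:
B(q) = -5 + q (B(q) = q - 5 = -5 + q)
o = -9 (o = -9/(2 - 1) = -9/1 = -9*1 = -9)
c(v) = -28 + 2*v (c(v) = 2*(-9 + (-5 + v)) = 2*(-14 + v) = -28 + 2*v)
c(1 - Y(-4, 2)) - 1*(-593) = (-28 + 2*(1 - 1*2)) - 1*(-593) = (-28 + 2*(1 - 2)) + 593 = (-28 + 2*(-1)) + 593 = (-28 - 2) + 593 = -30 + 593 = 563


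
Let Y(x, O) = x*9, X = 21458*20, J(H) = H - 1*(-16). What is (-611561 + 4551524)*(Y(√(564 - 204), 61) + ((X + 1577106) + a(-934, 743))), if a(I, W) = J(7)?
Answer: 7904704427307 + 212758002*√10 ≈ 7.9054e+12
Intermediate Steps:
J(H) = 16 + H (J(H) = H + 16 = 16 + H)
X = 429160
a(I, W) = 23 (a(I, W) = 16 + 7 = 23)
Y(x, O) = 9*x
(-611561 + 4551524)*(Y(√(564 - 204), 61) + ((X + 1577106) + a(-934, 743))) = (-611561 + 4551524)*(9*√(564 - 204) + ((429160 + 1577106) + 23)) = 3939963*(9*√360 + (2006266 + 23)) = 3939963*(9*(6*√10) + 2006289) = 3939963*(54*√10 + 2006289) = 3939963*(2006289 + 54*√10) = 7904704427307 + 212758002*√10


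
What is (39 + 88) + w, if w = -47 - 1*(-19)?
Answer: 99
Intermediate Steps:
w = -28 (w = -47 + 19 = -28)
(39 + 88) + w = (39 + 88) - 28 = 127 - 28 = 99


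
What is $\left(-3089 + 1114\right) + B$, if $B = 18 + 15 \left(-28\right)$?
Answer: $-2377$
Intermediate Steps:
$B = -402$ ($B = 18 - 420 = -402$)
$\left(-3089 + 1114\right) + B = \left(-3089 + 1114\right) - 402 = -1975 - 402 = -2377$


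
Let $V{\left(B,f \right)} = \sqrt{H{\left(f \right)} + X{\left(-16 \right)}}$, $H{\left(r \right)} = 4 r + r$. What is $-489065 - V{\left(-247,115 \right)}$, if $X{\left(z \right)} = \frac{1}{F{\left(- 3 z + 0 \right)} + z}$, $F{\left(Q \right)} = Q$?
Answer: $-489065 - \frac{\sqrt{36802}}{8} \approx -4.8909 \cdot 10^{5}$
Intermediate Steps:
$H{\left(r \right)} = 5 r$
$X{\left(z \right)} = - \frac{1}{2 z}$ ($X{\left(z \right)} = \frac{1}{\left(- 3 z + 0\right) + z} = \frac{1}{- 3 z + z} = \frac{1}{\left(-2\right) z} = - \frac{1}{2 z}$)
$V{\left(B,f \right)} = \sqrt{\frac{1}{32} + 5 f}$ ($V{\left(B,f \right)} = \sqrt{5 f - \frac{1}{2 \left(-16\right)}} = \sqrt{5 f - - \frac{1}{32}} = \sqrt{5 f + \frac{1}{32}} = \sqrt{\frac{1}{32} + 5 f}$)
$-489065 - V{\left(-247,115 \right)} = -489065 - \frac{\sqrt{2 + 320 \cdot 115}}{8} = -489065 - \frac{\sqrt{2 + 36800}}{8} = -489065 - \frac{\sqrt{36802}}{8}$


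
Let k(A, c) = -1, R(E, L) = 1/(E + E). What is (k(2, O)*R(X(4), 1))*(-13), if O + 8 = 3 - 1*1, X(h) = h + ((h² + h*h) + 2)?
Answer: 13/76 ≈ 0.17105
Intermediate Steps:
X(h) = 2 + h + 2*h² (X(h) = h + ((h² + h²) + 2) = h + (2*h² + 2) = h + (2 + 2*h²) = 2 + h + 2*h²)
O = -6 (O = -8 + (3 - 1*1) = -8 + (3 - 1) = -8 + 2 = -6)
R(E, L) = 1/(2*E)
(k(2, O)*R(X(4), 1))*(-13) = -1/(2*(2 + 4 + 2*4²))*(-13) = -1/(2*(2 + 4 + 2*16))*(-13) = -1/(2*(2 + 4 + 32))*(-13) = -1/(2*38)*(-13) = -1*1/76*(-13) = -1/76*(-13) = 13/76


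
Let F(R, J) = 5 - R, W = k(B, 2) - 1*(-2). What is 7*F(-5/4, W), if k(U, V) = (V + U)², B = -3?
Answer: 175/4 ≈ 43.750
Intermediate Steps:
k(U, V) = (U + V)²
W = 3 (W = (-3 + 2)² - 1*(-2) = (-1)² + 2 = 1 + 2 = 3)
7*F(-5/4, W) = 7*(5 - (-5)/4) = 7*(5 - 1*(-5/4)) = 7*(5 + 5/4) = 7*(25/4) = 175/4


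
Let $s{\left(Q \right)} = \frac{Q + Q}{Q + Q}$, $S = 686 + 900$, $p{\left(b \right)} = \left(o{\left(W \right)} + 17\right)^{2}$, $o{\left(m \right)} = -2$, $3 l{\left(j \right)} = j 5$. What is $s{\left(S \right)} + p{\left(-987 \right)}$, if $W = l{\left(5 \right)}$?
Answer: $226$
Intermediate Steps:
$l{\left(j \right)} = \frac{5 j}{3}$ ($l{\left(j \right)} = \frac{j 5}{3} = \frac{5 j}{3}$)
$W = \frac{25}{3}$ ($W = \frac{5}{3} \cdot 5 = \frac{25}{3} \approx 8.3333$)
$p{\left(b \right)} = 225$ ($p{\left(b \right)} = \left(-2 + 17\right)^{2} = 15^{2} = 225$)
$S = 1586$
$s{\left(Q \right)} = 1$ ($s{\left(Q \right)} = \frac{2 Q}{2 Q} = 2 Q \frac{1}{2 Q} = 1$)
$s{\left(S \right)} + p{\left(-987 \right)} = 1 + 225 = 226$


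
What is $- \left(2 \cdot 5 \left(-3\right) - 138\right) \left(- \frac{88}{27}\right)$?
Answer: $- \frac{4928}{9} \approx -547.56$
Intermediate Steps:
$- \left(2 \cdot 5 \left(-3\right) - 138\right) \left(- \frac{88}{27}\right) = - \left(10 \left(-3\right) - 138\right) \left(\left(-88\right) \frac{1}{27}\right) = - \frac{\left(-30 - 138\right) \left(-88\right)}{27} = - \frac{\left(-168\right) \left(-88\right)}{27} = \left(-1\right) \frac{4928}{9} = - \frac{4928}{9}$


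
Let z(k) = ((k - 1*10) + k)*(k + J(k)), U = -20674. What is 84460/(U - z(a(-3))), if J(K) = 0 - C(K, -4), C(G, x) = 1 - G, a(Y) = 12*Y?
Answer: -4223/1333 ≈ -3.1680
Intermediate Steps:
J(K) = -1 + K (J(K) = 0 - (1 - K) = 0 + (-1 + K) = -1 + K)
z(k) = (-1 + 2*k)*(-10 + 2*k) (z(k) = ((k - 1*10) + k)*(k + (-1 + k)) = ((k - 10) + k)*(-1 + 2*k) = ((-10 + k) + k)*(-1 + 2*k) = (-10 + 2*k)*(-1 + 2*k) = (-1 + 2*k)*(-10 + 2*k))
84460/(U - z(a(-3))) = 84460/(-20674 - (10 - 264*(-3) + 4*(12*(-3))²)) = 84460/(-20674 - (10 - 22*(-36) + 4*(-36)²)) = 84460/(-20674 - (10 + 792 + 4*1296)) = 84460/(-20674 - (10 + 792 + 5184)) = 84460/(-20674 - 1*5986) = 84460/(-20674 - 5986) = 84460/(-26660) = 84460*(-1/26660) = -4223/1333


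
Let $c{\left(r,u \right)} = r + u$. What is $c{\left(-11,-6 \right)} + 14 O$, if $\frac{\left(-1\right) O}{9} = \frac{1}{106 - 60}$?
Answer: $- \frac{454}{23} \approx -19.739$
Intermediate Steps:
$O = - \frac{9}{46}$ ($O = - \frac{9}{106 - 60} = - \frac{9}{46} \approx -0.19565$)
$c{\left(-11,-6 \right)} + 14 O = \left(-11 - 6\right) + 14 \left(- \frac{9}{46}\right) = -17 - \frac{63}{23} = - \frac{454}{23}$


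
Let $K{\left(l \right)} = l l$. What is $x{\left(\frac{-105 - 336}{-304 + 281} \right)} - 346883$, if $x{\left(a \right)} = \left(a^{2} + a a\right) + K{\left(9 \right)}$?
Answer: $- \frac{183069296}{529} \approx -3.4607 \cdot 10^{5}$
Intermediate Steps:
$K{\left(l \right)} = l^{2}$
$x{\left(a \right)} = 81 + 2 a^{2}$ ($x{\left(a \right)} = \left(a^{2} + a a\right) + 9^{2} = \left(a^{2} + a^{2}\right) + 81 = 2 a^{2} + 81 = 81 + 2 a^{2}$)
$x{\left(\frac{-105 - 336}{-304 + 281} \right)} - 346883 = \left(81 + 2 \left(\frac{-105 - 336}{-304 + 281}\right)^{2}\right) - 346883 = \left(81 + 2 \left(- \frac{441}{-23}\right)^{2}\right) - 346883 = \left(81 + 2 \left(\left(-441\right) \left(- \frac{1}{23}\right)\right)^{2}\right) - 346883 = \left(81 + 2 \left(\frac{441}{23}\right)^{2}\right) - 346883 = \left(81 + 2 \cdot \frac{194481}{529}\right) - 346883 = \left(81 + \frac{388962}{529}\right) - 346883 = \frac{431811}{529} - 346883 = - \frac{183069296}{529}$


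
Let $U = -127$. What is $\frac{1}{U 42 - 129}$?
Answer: $- \frac{1}{5463} \approx -0.00018305$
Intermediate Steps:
$\frac{1}{U 42 - 129} = \frac{1}{\left(-127\right) 42 - 129} = \frac{1}{-5334 - 129} = \frac{1}{-5463} = - \frac{1}{5463}$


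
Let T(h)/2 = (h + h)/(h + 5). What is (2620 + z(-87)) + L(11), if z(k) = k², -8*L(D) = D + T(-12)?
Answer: 570459/56 ≈ 10187.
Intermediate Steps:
T(h) = 4*h/(5 + h) (T(h) = 2*((h + h)/(h + 5)) = 2*((2*h)/(5 + h)) = 2*(2*h/(5 + h)) = 4*h/(5 + h))
L(D) = -6/7 - D/8 (L(D) = -(D + 4*(-12)/(5 - 12))/8 = -(D + 4*(-12)/(-7))/8 = -(D + 4*(-12)*(-⅐))/8 = -(D + 48/7)/8 = -(48/7 + D)/8 = -6/7 - D/8)
(2620 + z(-87)) + L(11) = (2620 + (-87)²) + (-6/7 - ⅛*11) = (2620 + 7569) + (-6/7 - 11/8) = 10189 - 125/56 = 570459/56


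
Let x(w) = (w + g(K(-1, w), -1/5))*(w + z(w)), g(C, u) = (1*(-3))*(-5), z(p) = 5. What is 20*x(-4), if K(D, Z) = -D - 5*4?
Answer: 220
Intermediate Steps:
K(D, Z) = -20 - D (K(D, Z) = -D - 20 = -20 - D)
g(C, u) = 15 (g(C, u) = -3*(-5) = 15)
x(w) = (5 + w)*(15 + w) (x(w) = (w + 15)*(w + 5) = (15 + w)*(5 + w) = (5 + w)*(15 + w))
20*x(-4) = 20*(75 + (-4)² + 20*(-4)) = 20*(75 + 16 - 80) = 20*11 = 220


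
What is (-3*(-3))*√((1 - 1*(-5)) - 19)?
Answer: 9*I*√13 ≈ 32.45*I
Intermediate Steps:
(-3*(-3))*√((1 - 1*(-5)) - 19) = 9*√((1 + 5) - 19) = 9*√(6 - 19) = 9*√(-13) = 9*(I*√13) = 9*I*√13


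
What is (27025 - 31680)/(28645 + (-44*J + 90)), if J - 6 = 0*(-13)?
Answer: -4655/28471 ≈ -0.16350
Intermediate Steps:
J = 6 (J = 6 + 0*(-13) = 6 + 0 = 6)
(27025 - 31680)/(28645 + (-44*J + 90)) = (27025 - 31680)/(28645 + (-44*6 + 90)) = -4655/(28645 + (-264 + 90)) = -4655/(28645 - 174) = -4655/28471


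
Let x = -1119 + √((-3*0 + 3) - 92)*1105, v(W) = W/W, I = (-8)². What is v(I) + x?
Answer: -1118 + 1105*I*√89 ≈ -1118.0 + 10425.0*I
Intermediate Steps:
I = 64
v(W) = 1
x = -1119 + 1105*I*√89 (x = -1119 + √((0 + 3) - 92)*1105 = -1119 + √(3 - 92)*1105 = -1119 + √(-89)*1105 = -1119 + (I*√89)*1105 = -1119 + 1105*I*√89 ≈ -1119.0 + 10425.0*I)
v(I) + x = 1 + (-1119 + 1105*I*√89) = -1118 + 1105*I*√89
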